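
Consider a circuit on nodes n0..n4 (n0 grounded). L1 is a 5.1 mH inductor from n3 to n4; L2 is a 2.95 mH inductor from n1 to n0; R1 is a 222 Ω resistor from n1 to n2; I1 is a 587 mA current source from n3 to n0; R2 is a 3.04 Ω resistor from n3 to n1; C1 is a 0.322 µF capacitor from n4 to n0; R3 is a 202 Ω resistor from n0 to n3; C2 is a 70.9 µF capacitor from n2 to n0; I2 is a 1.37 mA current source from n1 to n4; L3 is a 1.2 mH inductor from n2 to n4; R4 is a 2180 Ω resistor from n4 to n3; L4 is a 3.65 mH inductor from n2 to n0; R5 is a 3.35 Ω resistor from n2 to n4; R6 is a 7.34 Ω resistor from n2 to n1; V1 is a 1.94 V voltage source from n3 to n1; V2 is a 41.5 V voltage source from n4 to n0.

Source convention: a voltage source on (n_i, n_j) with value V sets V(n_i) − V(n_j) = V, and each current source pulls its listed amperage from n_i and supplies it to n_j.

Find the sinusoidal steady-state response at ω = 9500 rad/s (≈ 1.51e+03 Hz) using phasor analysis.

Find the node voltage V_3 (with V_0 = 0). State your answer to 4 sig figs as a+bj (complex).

Element admittances at ω=9500 rad/s:
  Y(L1) = 0.000-0.02064j S between n3,n4
  Y(L2) = 0.000-0.03568j S between n1,n0
  Y(R1) = 0.004505+0.000j S between n1,n2
  I1: injects 0.587 A into n0 (from n3)
  Y(R2) = 0.3289+0.000j S between n3,n1
  Y(C1) = 0.000+0.003059j S between n4,n0
  Y(R3) = 0.004950+0.000j S between n0,n3
  Y(C2) = 0.000+0.6735j S between n2,n0
  I2: injects 0.00137 A into n4 (from n1)
  Y(L3) = 0.000-0.08772j S between n2,n4
  Y(R4) = 0.0004587+0.000j S between n4,n3
  Y(L4) = 0.000-0.02884j S between n2,n0
  Y(R5) = 0.2985+0.000j S between n2,n4
  Y(R6) = 0.1362+0.000j S between n2,n1
  V1: constraint V(n3)−V(n1) = 1.94
  V2: constraint V(n4)−V(n0) = 41.5
Assemble and solve the 6×6 MNA system:
  V(n1)=8.892-22.41j  V(n2)=4.385-21.03j  V(n3)=10.83-22.41j  V(n4)=41.50+0.000j
  i(V1)=-0.8022-0.5117j  i(V2)=-13.40-2.526j

10.83-22.41j V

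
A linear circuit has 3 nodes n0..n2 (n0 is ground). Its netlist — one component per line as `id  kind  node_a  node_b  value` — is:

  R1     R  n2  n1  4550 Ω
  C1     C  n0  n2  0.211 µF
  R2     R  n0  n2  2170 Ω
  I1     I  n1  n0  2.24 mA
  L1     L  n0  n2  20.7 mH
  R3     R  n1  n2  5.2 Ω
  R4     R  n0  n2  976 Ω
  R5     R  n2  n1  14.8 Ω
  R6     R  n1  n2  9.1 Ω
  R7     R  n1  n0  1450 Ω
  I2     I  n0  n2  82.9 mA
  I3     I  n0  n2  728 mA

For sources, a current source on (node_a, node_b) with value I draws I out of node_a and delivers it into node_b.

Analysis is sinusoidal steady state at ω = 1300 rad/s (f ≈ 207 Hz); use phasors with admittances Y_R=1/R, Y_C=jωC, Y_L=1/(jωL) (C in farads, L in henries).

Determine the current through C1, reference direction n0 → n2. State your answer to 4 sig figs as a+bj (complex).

MNA unknowns: 2 node voltages V₁..V_2
R1: Y=0.0002198+0.000j on G[2,1]
C1: Y=0.000+0.0002743j on G[0,2]
R2: Y=0.0004608+0.000j on G[0,2]
I1: z[1]−=0.00224, z[0]+=0.00224
L1: Y=0.000-0.03716j on G[0,2]
R3: Y=0.1923+0.000j on G[1,2]
R4: Y=0.001025+0.000j on G[0,2]
R5: Y=0.06757+0.000j on G[2,1]
R6: Y=0.1099+0.000j on G[1,2]
R7: Y=0.0006897+0.000j on G[1,0]
I2: z[0]−=0.0829, z[2]+=0.0829
I3: z[0]−=0.728, z[2]+=0.728
solve → V1=1.279+21.81j, V2=1.287+21.85j

0.005993-0.0003532j A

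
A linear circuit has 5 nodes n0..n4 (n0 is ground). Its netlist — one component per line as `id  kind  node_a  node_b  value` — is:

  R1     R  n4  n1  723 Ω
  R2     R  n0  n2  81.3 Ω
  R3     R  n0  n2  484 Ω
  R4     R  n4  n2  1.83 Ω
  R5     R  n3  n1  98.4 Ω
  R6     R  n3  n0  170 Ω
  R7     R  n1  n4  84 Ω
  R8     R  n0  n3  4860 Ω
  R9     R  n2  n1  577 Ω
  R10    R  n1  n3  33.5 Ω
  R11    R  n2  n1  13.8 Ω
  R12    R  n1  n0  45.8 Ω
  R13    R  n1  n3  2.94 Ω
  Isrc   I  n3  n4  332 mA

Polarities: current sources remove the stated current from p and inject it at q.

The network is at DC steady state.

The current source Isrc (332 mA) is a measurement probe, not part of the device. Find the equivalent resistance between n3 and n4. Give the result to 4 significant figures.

Element admittances at DC:
  Y(R1) = 0.001383 S between n4,n1
  Y(R2) = 0.01230 S between n0,n2
  Y(R3) = 0.002066 S between n0,n2
  Y(R4) = 0.5464 S between n4,n2
  Y(R5) = 0.01016 S between n3,n1
  Y(R6) = 0.005882 S between n3,n0
  Y(R7) = 0.01190 S between n1,n4
  Y(R8) = 0.0002058 S between n0,n3
  Y(R9) = 0.001733 S between n2,n1
  Y(R10) = 0.02985 S between n1,n3
  Y(R11) = 0.07246 S between n2,n1
  Y(R12) = 0.02183 S between n1,n0
  Y(R13) = 0.3401 S between n1,n3
  Isrc: injects 0.332 A into n4 (from n3)
Assemble and solve the 4×4 MNA system:
  V(n1)=-1.012  V(n2)=2.324  V(n3)=-1.855  V(n4)=2.838

R_eq = 14.14 Ω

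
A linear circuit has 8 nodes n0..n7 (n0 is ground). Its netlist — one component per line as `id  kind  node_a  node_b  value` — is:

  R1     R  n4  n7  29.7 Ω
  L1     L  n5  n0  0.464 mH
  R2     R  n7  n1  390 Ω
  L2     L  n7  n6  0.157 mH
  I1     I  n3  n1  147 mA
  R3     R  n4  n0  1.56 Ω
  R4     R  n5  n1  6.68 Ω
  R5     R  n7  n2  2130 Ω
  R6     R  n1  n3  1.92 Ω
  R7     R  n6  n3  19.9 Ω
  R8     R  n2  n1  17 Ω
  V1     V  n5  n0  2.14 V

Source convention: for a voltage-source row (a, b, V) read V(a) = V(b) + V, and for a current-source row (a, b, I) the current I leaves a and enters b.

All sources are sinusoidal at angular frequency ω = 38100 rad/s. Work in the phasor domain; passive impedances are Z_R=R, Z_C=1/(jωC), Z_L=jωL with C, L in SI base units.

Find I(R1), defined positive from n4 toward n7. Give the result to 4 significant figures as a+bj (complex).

-0.03181+0.002784j A

MNA unknowns: 7 node voltages V₁..V_7 plus 1 source current (V1)
R1: Y=0.03367+0.000j on G[4,7]
L1: Y=0.000-0.05657j on G[5,0]
R2: Y=0.002564+0.000j on G[7,1]
L2: Y=0.000-0.1672j on G[7,6]
I1: z[3]−=0.147, z[1]+=0.147
R3: Y=0.6410+0.000j on G[4,0]
R4: Y=0.1497+0.000j on G[5,1]
R5: Y=0.0004695+0.000j on G[7,2]
R6: Y=0.5208+0.000j on G[1,3]
R7: Y=0.05025+0.000j on G[6,3]
R8: Y=0.05882+0.000j on G[2,1]
V1: row V5−V0=2.14, i_V1 at 5,0
solve → V1=1.928+0.01860j, V2=1.920+0.01776j, V3=1.590+0.02456j, V4=0.04962-0.004343j, V5=2.140+0.000j, V6=1.013+0.08633j, V7=0.9943-0.08703j
aux → i_V1=-0.03181+0.1238j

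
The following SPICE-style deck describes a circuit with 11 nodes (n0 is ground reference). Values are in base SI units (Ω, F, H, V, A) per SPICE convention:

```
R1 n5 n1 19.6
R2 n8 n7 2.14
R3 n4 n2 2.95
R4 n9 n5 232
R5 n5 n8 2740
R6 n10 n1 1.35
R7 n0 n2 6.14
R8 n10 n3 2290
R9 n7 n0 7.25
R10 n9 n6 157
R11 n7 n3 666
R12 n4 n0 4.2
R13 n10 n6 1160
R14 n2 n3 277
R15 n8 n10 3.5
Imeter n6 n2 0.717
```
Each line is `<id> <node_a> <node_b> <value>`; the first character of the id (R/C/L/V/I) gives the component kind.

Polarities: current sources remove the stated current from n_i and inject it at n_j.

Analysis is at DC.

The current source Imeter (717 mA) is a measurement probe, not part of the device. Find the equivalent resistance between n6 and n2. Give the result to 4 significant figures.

Element admittances at DC:
  Y(R1) = 0.05102 S between n5,n1
  Y(R2) = 0.4673 S between n8,n7
  Y(R3) = 0.3390 S between n4,n2
  Y(R4) = 0.004310 S between n9,n5
  Y(R5) = 0.0003650 S between n5,n8
  Y(R6) = 0.7407 S between n10,n1
  Y(R7) = 0.1629 S between n0,n2
  Y(R8) = 0.0004367 S between n10,n3
  Y(R9) = 0.1379 S between n7,n0
  Y(R10) = 0.006369 S between n9,n6
  Y(R11) = 0.001502 S between n7,n3
  Y(R12) = 0.2381 S between n4,n0
  Y(R13) = 0.0008621 S between n10,n6
  Y(R14) = 0.003610 S between n2,n3
  Y(R15) = 0.2857 S between n8,n10
  Imeter: injects 0.717 A into n2 (from n6)
Assemble and solve the 10×10 MNA system:
  V(n1)=-9.836  V(n2)=2.334  V(n3)=-0.5860  V(n4)=1.371  V(n5)=-20.12  V(n6)=-226.2  V(n7)=-5.122  V(n8)=-6.648  V(n9)=-143.0  V(n10)=-9.127

R_eq = 318.8 Ω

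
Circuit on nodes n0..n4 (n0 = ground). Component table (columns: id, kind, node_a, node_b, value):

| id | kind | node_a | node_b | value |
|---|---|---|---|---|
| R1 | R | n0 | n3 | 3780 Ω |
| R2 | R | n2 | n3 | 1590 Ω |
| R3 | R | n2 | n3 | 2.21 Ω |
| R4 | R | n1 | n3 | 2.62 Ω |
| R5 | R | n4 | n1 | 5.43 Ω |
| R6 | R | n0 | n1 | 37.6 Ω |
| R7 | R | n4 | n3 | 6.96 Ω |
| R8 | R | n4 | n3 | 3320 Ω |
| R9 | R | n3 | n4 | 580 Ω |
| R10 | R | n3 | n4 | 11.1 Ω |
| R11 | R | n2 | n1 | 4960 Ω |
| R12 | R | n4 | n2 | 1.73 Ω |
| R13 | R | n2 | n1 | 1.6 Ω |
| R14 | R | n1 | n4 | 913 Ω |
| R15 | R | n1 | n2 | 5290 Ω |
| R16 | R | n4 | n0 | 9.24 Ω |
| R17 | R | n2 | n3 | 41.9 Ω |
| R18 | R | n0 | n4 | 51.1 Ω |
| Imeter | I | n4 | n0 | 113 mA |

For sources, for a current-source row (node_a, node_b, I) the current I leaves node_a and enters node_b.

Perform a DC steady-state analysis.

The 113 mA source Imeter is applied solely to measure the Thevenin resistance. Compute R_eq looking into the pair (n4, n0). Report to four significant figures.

R_eq = 6.512 Ω

MNA unknowns: 4 node voltages V₁..V_4
R1: Y=0.0002646 on G[0,3]
R2: Y=0.0006289 on G[2,3]
R3: Y=0.4525 on G[2,3]
R4: Y=0.3817 on G[1,3]
R5: Y=0.1842 on G[4,1]
R6: Y=0.02660 on G[0,1]
R7: Y=0.1437 on G[4,3]
R8: Y=0.0003012 on G[4,3]
R9: Y=0.001724 on G[3,4]
R10: Y=0.09009 on G[3,4]
R11: Y=0.0002016 on G[2,1]
R12: Y=0.5780 on G[4,2]
R13: Y=0.6250 on G[2,1]
R14: Y=0.001095 on G[1,4]
R15: Y=0.0001890 on G[1,2]
R16: Y=0.1082 on G[4,0]
R17: Y=0.02387 on G[2,3]
R18: Y=0.01957 on G[0,4]
Imeter: z[4]−=0.113, z[0]+=0.113
solve → V1=-0.7060, V2=-0.7197, V3=-0.7182, V4=-0.7358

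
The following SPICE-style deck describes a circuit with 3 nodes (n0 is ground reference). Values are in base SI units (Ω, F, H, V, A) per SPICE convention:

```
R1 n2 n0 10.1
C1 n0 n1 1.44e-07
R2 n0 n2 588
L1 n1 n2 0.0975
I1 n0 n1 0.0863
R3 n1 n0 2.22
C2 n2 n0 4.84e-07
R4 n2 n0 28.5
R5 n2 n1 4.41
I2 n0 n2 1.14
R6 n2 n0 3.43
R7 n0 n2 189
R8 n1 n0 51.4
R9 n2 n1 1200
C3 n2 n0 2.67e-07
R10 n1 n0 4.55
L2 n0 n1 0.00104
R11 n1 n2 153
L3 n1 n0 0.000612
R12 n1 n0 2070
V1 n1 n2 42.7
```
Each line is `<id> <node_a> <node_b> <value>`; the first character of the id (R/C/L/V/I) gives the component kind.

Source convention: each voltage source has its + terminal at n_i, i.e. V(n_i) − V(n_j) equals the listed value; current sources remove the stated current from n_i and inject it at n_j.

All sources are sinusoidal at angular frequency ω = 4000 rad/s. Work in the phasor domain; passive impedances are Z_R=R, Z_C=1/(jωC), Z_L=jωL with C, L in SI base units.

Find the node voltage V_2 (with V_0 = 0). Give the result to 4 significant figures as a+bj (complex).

-29.56+7.666j V

Element admittances at ω=4000 rad/s:
  Y(R1) = 0.09901+0.000j S between n2,n0
  Y(C1) = 0.000+0.0005760j S between n0,n1
  Y(R2) = 0.001701+0.000j S between n0,n2
  Y(L1) = 0.000-0.002564j S between n1,n2
  I1: injects 0.0863 A into n1 (from n0)
  Y(R3) = 0.4505+0.000j S between n1,n0
  Y(C2) = 0.000+0.001936j S between n2,n0
  Y(R4) = 0.03509+0.000j S between n2,n0
  Y(R5) = 0.2268+0.000j S between n2,n1
  I2: injects 1.14 A into n2 (from n0)
  Y(R6) = 0.2915+0.000j S between n2,n0
  Y(R7) = 0.005291+0.000j S between n0,n2
  Y(R8) = 0.01946+0.000j S between n1,n0
  Y(R9) = 0.0008333+0.000j S between n2,n1
  Y(C3) = 0.000+0.001068j S between n2,n0
  Y(R10) = 0.2198+0.000j S between n1,n0
  Y(L2) = 0.000-0.2404j S between n0,n1
  Y(R11) = 0.006536+0.000j S between n1,n2
  Y(L3) = 0.000-0.4085j S between n1,n0
  Y(R12) = 0.0004831+0.000j S between n1,n0
  V1: constraint V(n1)−V(n2) = 42.7
Assemble and solve the 3×3 MNA system:
  V(n1)=13.14+7.666j  V(n2)=-29.56+7.666j
  i(V1)=-23.95+3.337j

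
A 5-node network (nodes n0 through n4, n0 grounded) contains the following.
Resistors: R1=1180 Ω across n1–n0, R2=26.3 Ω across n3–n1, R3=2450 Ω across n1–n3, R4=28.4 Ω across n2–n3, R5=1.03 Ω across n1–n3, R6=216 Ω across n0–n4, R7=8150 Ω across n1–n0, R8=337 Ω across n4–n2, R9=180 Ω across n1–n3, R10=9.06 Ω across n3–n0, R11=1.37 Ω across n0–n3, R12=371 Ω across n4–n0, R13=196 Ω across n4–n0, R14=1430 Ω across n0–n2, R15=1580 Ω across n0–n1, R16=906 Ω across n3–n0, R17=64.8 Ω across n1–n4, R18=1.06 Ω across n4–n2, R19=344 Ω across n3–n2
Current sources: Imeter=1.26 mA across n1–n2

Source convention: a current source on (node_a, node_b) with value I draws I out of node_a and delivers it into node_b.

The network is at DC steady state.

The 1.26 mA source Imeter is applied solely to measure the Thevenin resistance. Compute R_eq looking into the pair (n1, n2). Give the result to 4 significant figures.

Element admittances at DC:
  Y(R1) = 0.0008475 S between n1,n0
  Y(R2) = 0.03802 S between n3,n1
  Y(R3) = 0.0004082 S between n1,n3
  Y(R4) = 0.03521 S between n2,n3
  Y(R5) = 0.9709 S between n1,n3
  Y(R6) = 0.004630 S between n0,n4
  Y(R7) = 0.0001227 S between n1,n0
  Y(R8) = 0.002967 S between n4,n2
  Y(R9) = 0.005556 S between n1,n3
  Y(R10) = 0.1104 S between n3,n0
  Y(R11) = 0.7299 S between n0,n3
  Y(R12) = 0.002695 S between n4,n0
  Y(R13) = 0.005102 S between n4,n0
  Y(R14) = 0.0006993 S between n0,n2
  Y(R15) = 0.0006329 S between n0,n1
  Y(R16) = 0.001104 S between n3,n0
  Y(R17) = 0.01543 S between n1,n4
  Y(R18) = 0.9434 S between n4,n2
  Y(R19) = 0.002907 S between n3,n2
  Imeter: injects 0.00126 A into n2 (from n1)
Assemble and solve the 4×4 MNA system:
  V(n1)=-0.001226  V(n2)=0.01868  V(n3)=-0.0002810  V(n4)=0.01813

R_eq = 15.80 Ω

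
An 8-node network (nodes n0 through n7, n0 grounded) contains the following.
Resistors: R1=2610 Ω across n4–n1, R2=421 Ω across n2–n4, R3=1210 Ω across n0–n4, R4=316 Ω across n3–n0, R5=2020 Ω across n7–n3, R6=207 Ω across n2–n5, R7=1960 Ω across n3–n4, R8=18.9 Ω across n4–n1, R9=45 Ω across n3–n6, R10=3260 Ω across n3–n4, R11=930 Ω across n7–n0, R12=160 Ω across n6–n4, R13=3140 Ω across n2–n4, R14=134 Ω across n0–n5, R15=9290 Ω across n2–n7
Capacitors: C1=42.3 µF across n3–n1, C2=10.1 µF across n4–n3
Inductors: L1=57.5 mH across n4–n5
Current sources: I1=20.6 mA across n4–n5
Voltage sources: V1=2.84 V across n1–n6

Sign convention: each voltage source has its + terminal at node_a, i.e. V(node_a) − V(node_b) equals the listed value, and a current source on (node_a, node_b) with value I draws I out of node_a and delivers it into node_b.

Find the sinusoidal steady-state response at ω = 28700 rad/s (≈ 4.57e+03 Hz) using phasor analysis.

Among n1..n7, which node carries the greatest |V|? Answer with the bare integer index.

Element admittances at ω=28700 rad/s:
  Y(R1) = 0.0003831+0.000j S between n4,n1
  Y(R2) = 0.002375+0.000j S between n2,n4
  Y(R3) = 0.0008264+0.000j S between n0,n4
  Y(R4) = 0.003165+0.000j S between n3,n0
  Y(R5) = 0.0004950+0.000j S between n7,n3
  Y(C1) = 0.000+1.214j S between n3,n1
  Y(R6) = 0.004831+0.000j S between n2,n5
  Y(R7) = 0.0005102+0.000j S between n3,n4
  Y(R8) = 0.05291+0.000j S between n4,n1
  Y(R9) = 0.02222+0.000j S between n3,n6
  Y(R10) = 0.0003067+0.000j S between n3,n4
  Y(R11) = 0.001075+0.000j S between n7,n0
  Y(R12) = 0.006250+0.000j S between n6,n4
  Y(R13) = 0.0003185+0.000j S between n2,n4
  Y(L1) = 0.000-0.0006060j S between n4,n5
  Y(R14) = 0.007463+0.000j S between n0,n5
  Y(C2) = 0.000+0.2899j S between n4,n3
  Y(R15) = 0.0001076+0.000j S between n2,n7
  I1: injects 0.0206 A into n5 (from n4)
  V1: constraint V(n1)−V(n6) = 2.84
Assemble and solve the 8×8 MNA system:
  V(n1)=-2.847-0.4883j  V(n2)=0.01337+0.02786j  V(n3)=-2.856-0.4241j  V(n4)=-2.892-0.3376j  V(n5)=1.653+0.2350j  V(n6)=-5.687-0.4883j  V(n7)=-0.8418-0.1233j
  i(V1)=-0.08039-0.002370j

6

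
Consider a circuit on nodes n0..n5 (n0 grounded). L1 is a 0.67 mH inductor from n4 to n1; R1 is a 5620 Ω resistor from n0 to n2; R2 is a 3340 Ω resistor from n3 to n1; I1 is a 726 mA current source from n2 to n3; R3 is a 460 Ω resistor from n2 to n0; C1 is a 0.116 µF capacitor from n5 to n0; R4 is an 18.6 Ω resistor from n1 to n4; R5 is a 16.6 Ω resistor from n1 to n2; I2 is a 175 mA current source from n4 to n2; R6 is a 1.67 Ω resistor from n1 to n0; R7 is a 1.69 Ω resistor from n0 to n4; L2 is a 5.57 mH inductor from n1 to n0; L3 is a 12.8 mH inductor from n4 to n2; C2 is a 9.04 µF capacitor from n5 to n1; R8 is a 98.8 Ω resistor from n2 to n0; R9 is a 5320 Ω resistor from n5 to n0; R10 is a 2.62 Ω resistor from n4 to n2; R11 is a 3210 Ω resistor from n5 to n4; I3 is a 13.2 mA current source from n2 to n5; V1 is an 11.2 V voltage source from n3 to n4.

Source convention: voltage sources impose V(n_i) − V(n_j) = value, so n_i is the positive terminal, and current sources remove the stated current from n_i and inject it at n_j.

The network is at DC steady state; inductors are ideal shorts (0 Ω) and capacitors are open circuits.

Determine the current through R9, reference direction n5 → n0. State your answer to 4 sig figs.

Apply KCL at each of the 5 non-ground nodes and solve the resulting linear system.
Node n1: branches {L1, R2, R4, R5, R6, L2, C2} → V_1 = 0.000
Node n2: branches {R1, I1, R3, R5, I2, L3, R8, R10, I3} → V_2 = 0.000
Node n3: branches {R2, I1, V1} → V_3 = 11.20
Node n4: branches {L1, R4, I2, R7, L3, R10, R11, V1} → V_4 = 0.000
Node n5: branches {C1, C2, R9, R11, I3} → V_5 = 26.43
Source currents: i(L1)=-0.008321, i(L2)=-0.004967, i(L3)=0.5642, i(V1)=0.7226

0.004967 A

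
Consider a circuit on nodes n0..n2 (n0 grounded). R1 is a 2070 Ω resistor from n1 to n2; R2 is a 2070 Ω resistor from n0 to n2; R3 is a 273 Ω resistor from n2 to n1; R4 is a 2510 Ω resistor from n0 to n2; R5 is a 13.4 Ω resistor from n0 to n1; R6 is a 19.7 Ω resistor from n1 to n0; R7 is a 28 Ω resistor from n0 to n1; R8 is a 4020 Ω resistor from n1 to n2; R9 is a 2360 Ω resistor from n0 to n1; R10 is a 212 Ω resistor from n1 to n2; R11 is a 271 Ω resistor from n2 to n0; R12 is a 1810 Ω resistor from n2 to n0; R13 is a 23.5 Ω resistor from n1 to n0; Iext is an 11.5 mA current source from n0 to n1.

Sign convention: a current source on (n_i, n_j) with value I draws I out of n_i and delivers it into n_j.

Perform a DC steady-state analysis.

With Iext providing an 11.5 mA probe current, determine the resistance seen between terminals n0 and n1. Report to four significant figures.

R_eq = 4.823 Ω

MNA unknowns: 2 node voltages V₁..V_2
R1: Y=0.0004831 on G[1,2]
R2: Y=0.0004831 on G[0,2]
R3: Y=0.003663 on G[2,1]
R4: Y=0.0003984 on G[0,2]
R5: Y=0.07463 on G[0,1]
R6: Y=0.05076 on G[1,0]
R7: Y=0.03571 on G[0,1]
R8: Y=0.0002488 on G[1,2]
R9: Y=0.0004237 on G[0,1]
R10: Y=0.004717 on G[1,2]
R11: Y=0.003690 on G[2,0]
R12: Y=0.0005525 on G[2,0]
R13: Y=0.04255 on G[1,0]
Iext: z[0]−=0.0115, z[1]+=0.0115
solve → V1=0.05546, V2=0.03550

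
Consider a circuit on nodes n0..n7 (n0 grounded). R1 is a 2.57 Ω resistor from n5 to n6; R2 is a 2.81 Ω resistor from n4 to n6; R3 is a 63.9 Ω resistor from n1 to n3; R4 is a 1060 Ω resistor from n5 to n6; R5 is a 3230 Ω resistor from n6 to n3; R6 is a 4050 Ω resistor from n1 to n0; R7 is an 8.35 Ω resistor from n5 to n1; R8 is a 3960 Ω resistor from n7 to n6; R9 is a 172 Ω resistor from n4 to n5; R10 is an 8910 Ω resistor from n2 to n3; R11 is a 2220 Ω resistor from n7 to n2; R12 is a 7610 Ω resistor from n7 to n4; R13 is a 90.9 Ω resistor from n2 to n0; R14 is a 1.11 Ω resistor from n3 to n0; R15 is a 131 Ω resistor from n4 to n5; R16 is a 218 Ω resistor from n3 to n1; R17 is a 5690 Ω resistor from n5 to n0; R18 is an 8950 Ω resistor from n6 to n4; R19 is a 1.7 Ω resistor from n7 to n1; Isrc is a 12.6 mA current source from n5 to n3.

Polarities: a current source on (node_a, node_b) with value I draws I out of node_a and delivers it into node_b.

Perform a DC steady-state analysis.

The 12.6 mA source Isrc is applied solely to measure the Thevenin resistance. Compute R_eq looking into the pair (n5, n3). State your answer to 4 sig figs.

R_eq = 54.65 Ω

Element admittances at DC:
  Y(R1) = 0.3891 S between n5,n6
  Y(R2) = 0.3559 S between n4,n6
  Y(R3) = 0.01565 S between n1,n3
  Y(R4) = 0.0009434 S between n5,n6
  Y(R5) = 0.0003096 S between n6,n3
  Y(R6) = 0.0002469 S between n1,n0
  Y(R7) = 0.1198 S between n5,n1
  Y(R8) = 0.0002525 S between n7,n6
  Y(R9) = 0.005814 S between n4,n5
  Y(R10) = 0.0001122 S between n2,n3
  Y(R11) = 0.0004505 S between n7,n2
  Y(R12) = 0.0001314 S between n7,n4
  Y(R13) = 0.01100 S between n2,n0
  Y(R14) = 0.9009 S between n3,n0
  Y(R15) = 0.007634 S between n4,n5
  Y(R16) = 0.004587 S between n3,n1
  Y(R17) = 0.0001757 S between n5,n0
  Y(R18) = 0.0001117 S between n6,n4
  Y(R19) = 0.5882 S between n7,n1
  Isrc: injects 0.0126 A into n3 (from n5)
Assemble and solve the 7×7 MNA system:
  V(n1)=-0.5859  V(n2)=-0.02280  V(n3)=0.0005732  V(n4)=-0.6873  V(n5)=-0.6880  V(n6)=-0.6874  V(n7)=-0.5855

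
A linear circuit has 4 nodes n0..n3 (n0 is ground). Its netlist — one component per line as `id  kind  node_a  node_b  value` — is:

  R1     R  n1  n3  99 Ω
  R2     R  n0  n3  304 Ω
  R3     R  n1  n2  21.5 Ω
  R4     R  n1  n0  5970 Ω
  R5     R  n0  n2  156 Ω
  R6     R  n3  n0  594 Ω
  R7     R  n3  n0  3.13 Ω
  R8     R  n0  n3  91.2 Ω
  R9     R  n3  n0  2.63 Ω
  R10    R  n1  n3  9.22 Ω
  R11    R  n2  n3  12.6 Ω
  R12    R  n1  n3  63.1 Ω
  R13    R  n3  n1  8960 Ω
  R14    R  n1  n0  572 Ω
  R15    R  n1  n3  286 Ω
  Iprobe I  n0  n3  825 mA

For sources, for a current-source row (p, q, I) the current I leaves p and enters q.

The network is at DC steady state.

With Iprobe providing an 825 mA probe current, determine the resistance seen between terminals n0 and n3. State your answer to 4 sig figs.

Apply KCL at each of the 3 non-ground nodes and solve the resulting linear system.
Node n1: branches {R1, R3, R4, R10, R12, R13, R14, R15} → V_1 = 1.112
Node n2: branches {R3, R5, R11} → V_2 = 1.075
Node n3: branches {R1, R2, R6, R7, R8, R9, R10, R11, R12, R13, R15, Iprobe} → V_3 = 1.140

R_eq = 1.382 Ω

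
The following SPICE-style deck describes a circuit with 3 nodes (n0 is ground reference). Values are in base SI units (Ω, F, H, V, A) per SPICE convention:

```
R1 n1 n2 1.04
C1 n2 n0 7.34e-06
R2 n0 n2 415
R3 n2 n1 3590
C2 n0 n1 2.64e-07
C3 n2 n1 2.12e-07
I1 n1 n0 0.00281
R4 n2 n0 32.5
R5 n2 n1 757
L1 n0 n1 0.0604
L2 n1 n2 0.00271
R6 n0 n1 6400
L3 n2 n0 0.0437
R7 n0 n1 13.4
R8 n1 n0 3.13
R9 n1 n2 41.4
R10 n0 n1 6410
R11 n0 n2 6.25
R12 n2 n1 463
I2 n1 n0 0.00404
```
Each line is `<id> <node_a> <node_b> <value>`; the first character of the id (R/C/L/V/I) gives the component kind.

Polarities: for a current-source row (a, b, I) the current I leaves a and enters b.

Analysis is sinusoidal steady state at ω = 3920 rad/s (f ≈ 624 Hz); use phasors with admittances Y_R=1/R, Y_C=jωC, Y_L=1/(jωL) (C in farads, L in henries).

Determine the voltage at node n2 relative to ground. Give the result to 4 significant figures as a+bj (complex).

MNA unknowns: 2 node voltages V₁..V_2
R1: Y=0.9615+0.000j on G[1,2]
C1: Y=0.000+0.02877j on G[2,0]
R2: Y=0.002410+0.000j on G[0,2]
R3: Y=0.0002786+0.000j on G[2,1]
C2: Y=0.000+0.001035j on G[0,1]
C3: Y=0.000+0.0008310j on G[2,1]
I1: z[1]−=0.00281, z[0]+=0.00281
R4: Y=0.03077+0.000j on G[2,0]
R5: Y=0.001321+0.000j on G[2,1]
L1: Y=0.000-0.004224j on G[0,1]
L2: Y=0.000-0.09413j on G[1,2]
R6: Y=0.0001563+0.000j on G[0,1]
L3: Y=0.000-0.005838j on G[2,0]
R7: Y=0.07463+0.000j on G[0,1]
R8: Y=0.3195+0.000j on G[1,0]
R9: Y=0.02415+0.000j on G[1,2]
R10: Y=0.0001560+0.000j on G[0,1]
R11: Y=0.1600+0.000j on G[0,2]
R12: Y=0.002160+0.000j on G[2,1]
I2: z[1]−=0.00404, z[0]+=0.00404
solve → V1=-0.01229+0.0002303j, V2=-0.01030+0.0005497j

-0.01030+0.0005497j V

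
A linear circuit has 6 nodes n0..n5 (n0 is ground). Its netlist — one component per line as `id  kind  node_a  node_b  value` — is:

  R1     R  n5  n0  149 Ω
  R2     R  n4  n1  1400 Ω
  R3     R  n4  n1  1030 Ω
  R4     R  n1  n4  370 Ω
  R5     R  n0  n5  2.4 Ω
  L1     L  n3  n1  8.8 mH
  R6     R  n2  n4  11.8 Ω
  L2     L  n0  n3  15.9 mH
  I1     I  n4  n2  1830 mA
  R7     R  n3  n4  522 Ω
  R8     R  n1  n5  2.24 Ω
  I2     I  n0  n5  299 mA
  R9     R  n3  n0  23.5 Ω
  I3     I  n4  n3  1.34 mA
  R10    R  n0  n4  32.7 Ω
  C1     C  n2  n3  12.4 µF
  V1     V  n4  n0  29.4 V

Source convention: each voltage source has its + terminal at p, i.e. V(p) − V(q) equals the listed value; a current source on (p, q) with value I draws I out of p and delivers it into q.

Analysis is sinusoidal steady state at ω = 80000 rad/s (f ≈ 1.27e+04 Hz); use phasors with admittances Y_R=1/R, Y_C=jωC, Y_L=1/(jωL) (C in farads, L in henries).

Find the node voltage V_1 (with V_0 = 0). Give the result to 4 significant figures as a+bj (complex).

Apply KCL at each of the 5 non-ground nodes and solve the resulting linear system.
Node n1: branches {R2, R3, R4, L1, R8} → V_1 = 1.285-0.2088j
Node n2: branches {R6, I1, C1} → V_2 = 33.86+0.06048j
Node n3: branches {L1, L2, R7, R9, I3, C1} → V_3 = 33.87+1.524j
Node n4: branches {R2, R3, R4, R6, I1, R7, I3, R10, V1} → V_4 = 29.40+0.000j
Node n5: branches {R1, R5, R8, I2} → V_5 = 1.003-0.1071j
Source currents: i(V1)=-2.467+0.007129j

1.285-0.2088j V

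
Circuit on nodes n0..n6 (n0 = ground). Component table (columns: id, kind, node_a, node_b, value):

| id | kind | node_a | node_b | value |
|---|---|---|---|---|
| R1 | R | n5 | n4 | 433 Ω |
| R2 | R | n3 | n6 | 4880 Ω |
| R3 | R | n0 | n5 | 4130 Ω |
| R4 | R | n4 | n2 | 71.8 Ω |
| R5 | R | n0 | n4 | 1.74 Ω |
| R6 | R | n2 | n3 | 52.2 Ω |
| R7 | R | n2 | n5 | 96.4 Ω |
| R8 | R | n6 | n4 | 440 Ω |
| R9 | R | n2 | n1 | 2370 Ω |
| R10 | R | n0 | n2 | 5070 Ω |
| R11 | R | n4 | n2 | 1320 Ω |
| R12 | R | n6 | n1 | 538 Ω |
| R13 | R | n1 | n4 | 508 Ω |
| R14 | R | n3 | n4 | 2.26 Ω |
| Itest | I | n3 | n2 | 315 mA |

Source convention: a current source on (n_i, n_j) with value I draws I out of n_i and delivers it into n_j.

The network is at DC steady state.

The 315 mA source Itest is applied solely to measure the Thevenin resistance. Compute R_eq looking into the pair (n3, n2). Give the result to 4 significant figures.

R_eq = 27.93 Ω

Element admittances at DC:
  Y(R1) = 0.002309 S between n5,n4
  Y(R2) = 0.0002049 S between n3,n6
  Y(R3) = 0.0002421 S between n0,n5
  Y(R4) = 0.01393 S between n4,n2
  Y(R5) = 0.5747 S between n0,n4
  Y(R6) = 0.01916 S between n2,n3
  Y(R7) = 0.01037 S between n2,n5
  Y(R8) = 0.002273 S between n6,n4
  Y(R9) = 0.0004219 S between n2,n1
  Y(R10) = 0.0001972 S between n0,n2
  Y(R11) = 0.0007576 S between n4,n2
  Y(R12) = 0.001859 S between n6,n1
  Y(R13) = 0.001969 S between n1,n4
  Y(R14) = 0.4425 S between n3,n4
  Itest: injects 0.315 A into n2 (from n3)
Assemble and solve the 6×6 MNA system:
  V(n1)=1.021  V(n2)=8.461  V(n3)=-0.3364  V(n4)=-0.005764  V(n5)=6.789  V(n6)=0.4185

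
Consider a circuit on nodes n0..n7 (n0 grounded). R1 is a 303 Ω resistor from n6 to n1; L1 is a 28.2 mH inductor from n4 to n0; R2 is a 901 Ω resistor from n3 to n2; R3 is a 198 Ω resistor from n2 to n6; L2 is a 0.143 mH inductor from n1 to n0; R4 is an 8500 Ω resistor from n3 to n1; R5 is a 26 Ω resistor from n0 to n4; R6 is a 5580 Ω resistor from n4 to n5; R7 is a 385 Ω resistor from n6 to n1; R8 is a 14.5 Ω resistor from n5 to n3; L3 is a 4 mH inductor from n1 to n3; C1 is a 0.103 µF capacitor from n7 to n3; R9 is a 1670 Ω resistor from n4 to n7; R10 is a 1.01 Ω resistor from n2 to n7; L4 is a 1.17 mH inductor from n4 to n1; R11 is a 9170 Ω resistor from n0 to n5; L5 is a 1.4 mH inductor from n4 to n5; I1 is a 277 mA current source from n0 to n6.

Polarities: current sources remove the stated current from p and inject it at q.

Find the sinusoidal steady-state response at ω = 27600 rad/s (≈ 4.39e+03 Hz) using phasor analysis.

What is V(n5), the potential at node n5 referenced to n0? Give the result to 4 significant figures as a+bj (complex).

Element admittances at ω=27600 rad/s:
  Y(R1) = 0.003300+0.000j S between n6,n1
  Y(L1) = 0.000-0.001285j S between n4,n0
  Y(R2) = 0.001110+0.000j S between n3,n2
  Y(R3) = 0.005051+0.000j S between n2,n6
  Y(L2) = 0.000-0.2534j S between n1,n0
  Y(R4) = 0.0001176+0.000j S between n3,n1
  Y(R5) = 0.03846+0.000j S between n0,n4
  Y(R6) = 0.0001792+0.000j S between n4,n5
  Y(R7) = 0.002597+0.000j S between n6,n1
  Y(R8) = 0.06897+0.000j S between n5,n3
  Y(L3) = 0.000-0.009058j S between n1,n3
  Y(C1) = 0.000+0.002843j S between n7,n3
  Y(R9) = 0.0005988+0.000j S between n4,n7
  Y(R10) = 0.9901+0.000j S between n2,n7
  Y(L4) = 0.000-0.03097j S between n4,n1
  Y(R11) = 0.0001091+0.000j S between n0,n5
  Y(L5) = 0.000-0.02588j S between n4,n5
  I1: injects 0.277 A into n6 (from n0)
Assemble and solve the 7×7 MNA system:
  V(n1)=0.2088+0.9460j  V(n2)=19.79-10.98j  V(n3)=0.05328+3.510j  V(n4)=0.9246+1.398j  V(n5)=-0.5271+2.957j  V(n6)=34.54-4.555j  V(n7)=19.74-11.03j

-0.5271+2.957j V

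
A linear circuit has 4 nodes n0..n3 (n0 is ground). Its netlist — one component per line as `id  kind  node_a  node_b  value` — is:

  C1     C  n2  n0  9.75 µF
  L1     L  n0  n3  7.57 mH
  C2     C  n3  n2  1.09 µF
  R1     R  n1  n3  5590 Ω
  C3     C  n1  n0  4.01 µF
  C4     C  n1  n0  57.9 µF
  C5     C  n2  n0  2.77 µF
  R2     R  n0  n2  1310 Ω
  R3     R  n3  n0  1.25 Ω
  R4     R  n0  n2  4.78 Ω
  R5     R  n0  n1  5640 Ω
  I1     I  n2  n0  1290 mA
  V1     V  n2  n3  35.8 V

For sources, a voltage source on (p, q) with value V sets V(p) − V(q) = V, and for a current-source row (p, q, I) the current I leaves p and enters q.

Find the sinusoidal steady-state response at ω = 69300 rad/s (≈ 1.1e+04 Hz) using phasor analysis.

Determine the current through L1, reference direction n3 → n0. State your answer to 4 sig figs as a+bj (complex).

-0.02558+0.03854j A

MNA unknowns: 3 node voltages V₁..V_3 plus 1 source current (V1)
C1: Y=0.000+0.6757j on G[2,0]
L1: Y=0.000-0.001906j on G[0,3]
C2: Y=0.000+0.07554j on G[3,2]
R1: Y=0.0001789+0.000j on G[1,3]
C3: Y=0.000+0.2779j on G[1,0]
C4: Y=0.000+4.012j on G[1,0]
C5: Y=0.000+0.1920j on G[2,0]
R2: Y=0.0007634+0.000j on G[0,2]
R3: Y=0.8000+0.000j on G[3,0]
R4: Y=0.2092+0.000j on G[0,2]
R5: Y=0.0001773+0.000j on G[0,1]
I1: z[2]−=1.29, z[0]+=1.29
V1: row V2−V3=35.8, i_V1 at 2,3
solve → V1=-0.0005596+0.0008430j, V2=15.58-13.42j, V3=-20.22-13.42j
aux → i_V1=-16.21-13.40j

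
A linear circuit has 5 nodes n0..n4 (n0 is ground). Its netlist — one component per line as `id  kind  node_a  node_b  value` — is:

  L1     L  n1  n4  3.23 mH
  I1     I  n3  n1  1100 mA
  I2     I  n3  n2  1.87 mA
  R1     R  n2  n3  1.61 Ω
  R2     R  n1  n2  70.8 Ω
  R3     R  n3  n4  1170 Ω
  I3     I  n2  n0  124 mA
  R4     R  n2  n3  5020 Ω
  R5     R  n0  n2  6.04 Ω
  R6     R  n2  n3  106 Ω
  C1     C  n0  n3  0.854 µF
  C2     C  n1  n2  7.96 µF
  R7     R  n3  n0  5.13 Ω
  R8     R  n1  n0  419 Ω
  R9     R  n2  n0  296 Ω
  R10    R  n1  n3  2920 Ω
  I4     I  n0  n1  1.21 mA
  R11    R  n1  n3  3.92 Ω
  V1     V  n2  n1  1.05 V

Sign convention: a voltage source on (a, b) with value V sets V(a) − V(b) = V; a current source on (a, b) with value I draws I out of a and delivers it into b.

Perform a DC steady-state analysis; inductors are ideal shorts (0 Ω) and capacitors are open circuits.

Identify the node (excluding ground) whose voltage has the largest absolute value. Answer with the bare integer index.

3

MNA unknowns: 4 node voltages V₁..V_4 plus 2 source currents (L1, V1)
L1: row V1−V4=0, i_L1 at 1,4
I1: z[3]−=1.1, z[1]+=1.1
I2: z[3]−=0.00187, z[2]+=0.00187
R1: Y=0.6211 on G[2,3]
R2: Y=0.01412 on G[1,2]
R3: Y=0.0008547 on G[3,4]
I3: z[2]−=0.124, z[0]+=0.124
R4: Y=0.0001992 on G[2,3]
R5: Y=0.1656 on G[0,2]
R6: Y=0.009434 on G[2,3]
C1: Y=0.000 on G[0,3]
C2: Y=0.000 on G[1,2]
R7: Y=0.1949 on G[3,0]
R8: Y=0.002387 on G[1,0]
R9: Y=0.003378 on G[2,0]
R10: Y=0.0003425 on G[1,3]
I4: z[0]−=0.00121, z[1]+=0.00121
R11: Y=0.2551 on G[1,3]
V1: row V2−V1=1.05, i_V1 at 2,1
solve → V1=-0.6673, V2=0.3827, V3=-0.9534, V4=-0.6673
aux → i_L1=0.0002445, i_V1=-1.044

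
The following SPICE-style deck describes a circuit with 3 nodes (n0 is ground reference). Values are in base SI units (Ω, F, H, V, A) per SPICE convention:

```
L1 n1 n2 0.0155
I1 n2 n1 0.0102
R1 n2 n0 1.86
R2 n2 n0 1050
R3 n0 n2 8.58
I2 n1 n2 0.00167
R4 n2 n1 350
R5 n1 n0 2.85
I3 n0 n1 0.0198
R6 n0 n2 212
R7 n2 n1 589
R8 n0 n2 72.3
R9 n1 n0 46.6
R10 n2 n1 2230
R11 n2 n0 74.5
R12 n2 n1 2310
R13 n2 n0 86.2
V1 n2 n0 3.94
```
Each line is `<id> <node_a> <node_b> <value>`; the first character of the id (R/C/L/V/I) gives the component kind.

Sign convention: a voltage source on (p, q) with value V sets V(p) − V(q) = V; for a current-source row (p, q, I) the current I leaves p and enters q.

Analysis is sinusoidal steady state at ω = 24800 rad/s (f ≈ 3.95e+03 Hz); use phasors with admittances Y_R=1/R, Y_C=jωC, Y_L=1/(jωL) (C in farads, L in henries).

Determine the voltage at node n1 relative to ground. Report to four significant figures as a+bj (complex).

Apply KCL at each of the 2 non-ground nodes and solve the resulting linear system.
Node n1: branches {L1, I1, I2, R4, R5, I3, R7, R9, R10, R12} → V_1 = 0.1319-0.02622j
Node n2: branches {L1, I1, R1, R2, R3, I2, R4, R6, R7, R8, R10, R11, R12, R13, V1} → V_2 = 3.940+0.000j
Source currents: i(V1)=-2.782+0.009764j

0.1319-0.02622j V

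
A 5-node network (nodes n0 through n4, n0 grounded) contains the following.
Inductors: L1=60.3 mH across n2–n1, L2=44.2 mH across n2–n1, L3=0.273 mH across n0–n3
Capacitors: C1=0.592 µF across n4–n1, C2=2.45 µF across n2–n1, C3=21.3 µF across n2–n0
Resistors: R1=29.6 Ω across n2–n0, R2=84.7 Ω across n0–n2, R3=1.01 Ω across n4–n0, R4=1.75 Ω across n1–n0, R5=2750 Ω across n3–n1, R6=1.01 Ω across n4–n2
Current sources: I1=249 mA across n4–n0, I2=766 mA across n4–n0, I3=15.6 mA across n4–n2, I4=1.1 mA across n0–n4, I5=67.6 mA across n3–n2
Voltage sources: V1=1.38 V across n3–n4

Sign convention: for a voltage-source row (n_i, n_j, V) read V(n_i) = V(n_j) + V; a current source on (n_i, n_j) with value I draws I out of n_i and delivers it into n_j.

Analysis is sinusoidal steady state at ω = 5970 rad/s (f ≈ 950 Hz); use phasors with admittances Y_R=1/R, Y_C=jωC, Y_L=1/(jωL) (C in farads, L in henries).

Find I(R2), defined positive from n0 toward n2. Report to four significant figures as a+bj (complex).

0.01089-0.004622j A

MNA unknowns: 4 node voltages V₁..V_4 plus 1 source current (V1)
L1: Y=0.000-0.002778j on G[2,1]
C1: Y=0.000+0.003534j on G[4,1]
R1: Y=0.03378+0.000j on G[2,0]
I1: z[4]−=0.249, z[0]+=0.249
R2: Y=0.01181+0.000j on G[0,2]
L2: Y=0.000-0.003790j on G[2,1]
I2: z[4]−=0.766, z[0]+=0.766
R3: Y=0.9901+0.000j on G[4,0]
I3: z[4]−=0.0156, z[2]+=0.0156
I4: z[0]−=0.0011, z[4]+=0.0011
I5: z[3]−=0.0676, z[2]+=0.0676
C2: Y=0.000+0.01463j on G[2,1]
C3: Y=0.000+0.1272j on G[2,0]
L3: Y=0.000-0.6136j on G[0,3]
R4: Y=0.5714+0.000j on G[1,0]
R5: Y=0.0003636+0.000j on G[3,1]
R6: Y=0.9901+0.000j on G[4,2]
V1: row V3−V4=1.38, i_V1 at 3,4
solve → V1=-0.007489-0.01949j, V2=-0.9225+0.3915j, V3=0.2773+0.2836j, V4=-1.103+0.2836j
aux → i_V1=-0.2417+0.1700j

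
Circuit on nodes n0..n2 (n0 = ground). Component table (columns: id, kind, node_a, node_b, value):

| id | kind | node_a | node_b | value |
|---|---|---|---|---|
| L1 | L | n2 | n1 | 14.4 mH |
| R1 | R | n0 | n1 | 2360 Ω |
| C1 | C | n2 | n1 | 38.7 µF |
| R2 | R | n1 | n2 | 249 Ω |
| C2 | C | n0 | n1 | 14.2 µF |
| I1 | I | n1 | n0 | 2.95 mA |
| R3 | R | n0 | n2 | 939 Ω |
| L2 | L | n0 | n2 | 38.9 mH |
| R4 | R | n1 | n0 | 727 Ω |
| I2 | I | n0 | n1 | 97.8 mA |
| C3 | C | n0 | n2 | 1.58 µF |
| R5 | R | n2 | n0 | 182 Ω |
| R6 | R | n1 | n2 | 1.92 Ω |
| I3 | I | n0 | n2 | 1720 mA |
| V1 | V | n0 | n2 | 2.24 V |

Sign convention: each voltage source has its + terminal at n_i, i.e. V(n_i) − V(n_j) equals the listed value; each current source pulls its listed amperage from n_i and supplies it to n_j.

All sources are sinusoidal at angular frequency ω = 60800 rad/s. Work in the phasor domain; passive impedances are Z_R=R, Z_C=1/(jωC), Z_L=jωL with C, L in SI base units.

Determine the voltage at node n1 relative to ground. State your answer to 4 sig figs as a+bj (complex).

MNA unknowns: 2 node voltages V₁..V_2 plus 1 source current (V1)
L1: Y=0.000-0.001142j on G[2,1]
R1: Y=0.0004237+0.000j on G[0,1]
C1: Y=0.000+2.353j on G[2,1]
R2: Y=0.004016+0.000j on G[1,2]
C2: Y=0.000+0.8634j on G[0,1]
I1: z[1]−=0.00295, z[0]+=0.00295
R3: Y=0.001065+0.000j on G[0,2]
L2: Y=0.000-0.0004228j on G[0,2]
R4: Y=0.001376+0.000j on G[1,0]
I2: z[0]−=0.0978, z[1]+=0.0978
C3: Y=0.000+0.09606j on G[0,2]
R5: Y=0.005495+0.000j on G[2,0]
R6: Y=0.5208+0.000j on G[1,2]
I3: z[0]−=1.72, z[2]+=1.72
V1: row V0−V2=2.24, i_V1 at 0,2
solve → V1=-1.649+0.06600j, V2=-2.240+0.000j
aux → i_V1=-1.889-1.638j

-1.649+0.06600j V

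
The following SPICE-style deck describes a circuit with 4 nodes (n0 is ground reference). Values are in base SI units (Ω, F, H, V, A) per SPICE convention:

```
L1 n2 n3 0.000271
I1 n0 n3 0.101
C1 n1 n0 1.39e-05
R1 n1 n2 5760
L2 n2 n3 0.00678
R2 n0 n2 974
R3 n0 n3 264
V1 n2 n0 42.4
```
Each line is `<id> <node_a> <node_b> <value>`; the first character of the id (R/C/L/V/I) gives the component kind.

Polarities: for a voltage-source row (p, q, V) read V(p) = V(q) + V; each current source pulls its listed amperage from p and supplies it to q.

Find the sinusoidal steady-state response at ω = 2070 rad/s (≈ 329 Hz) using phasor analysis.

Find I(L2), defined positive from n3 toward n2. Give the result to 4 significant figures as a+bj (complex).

-0.002291+4.681e-06j A

Element admittances at ω=2070 rad/s:
  Y(L1) = 0.000-1.783j S between n2,n3
  I1: injects 0.101 A into n3 (from n0)
  Y(C1) = 0.000+0.02877j S between n1,n0
  Y(R1) = 0.0001736+0.000j S between n1,n2
  Y(L2) = 0.000-0.07125j S between n2,n3
  Y(R2) = 0.001027+0.000j S between n0,n2
  Y(R3) = 0.003788+0.000j S between n0,n3
  V1: constraint V(n2)−V(n0) = 42.4
Assemble and solve the 4×4 MNA system:
  V(n1)=0.001544-0.2558j  V(n2)=42.40+0.000j  V(n3)=42.40-0.03215j
  i(V1)=-0.1105+7.737e-05j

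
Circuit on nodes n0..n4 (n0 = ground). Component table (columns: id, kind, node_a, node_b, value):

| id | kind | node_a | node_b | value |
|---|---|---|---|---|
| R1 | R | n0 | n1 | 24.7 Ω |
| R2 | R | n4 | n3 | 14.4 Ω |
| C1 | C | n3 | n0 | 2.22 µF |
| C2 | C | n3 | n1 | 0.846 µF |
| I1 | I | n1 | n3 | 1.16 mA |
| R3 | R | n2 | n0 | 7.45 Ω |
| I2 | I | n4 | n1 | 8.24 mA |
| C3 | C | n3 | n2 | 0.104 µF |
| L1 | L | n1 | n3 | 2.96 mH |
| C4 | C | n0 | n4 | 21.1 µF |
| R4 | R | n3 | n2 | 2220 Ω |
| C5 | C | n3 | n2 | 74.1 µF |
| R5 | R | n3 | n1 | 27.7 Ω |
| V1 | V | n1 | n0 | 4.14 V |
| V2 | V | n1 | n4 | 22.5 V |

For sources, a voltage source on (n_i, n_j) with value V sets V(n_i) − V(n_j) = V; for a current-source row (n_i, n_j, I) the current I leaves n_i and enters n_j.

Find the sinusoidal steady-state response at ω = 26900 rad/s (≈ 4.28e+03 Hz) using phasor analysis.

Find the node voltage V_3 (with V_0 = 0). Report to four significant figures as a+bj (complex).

Element admittances at ω=26900 rad/s:
  Y(R1) = 0.04049+0.000j S between n0,n1
  Y(R2) = 0.06944+0.000j S between n4,n3
  Y(C1) = 0.000+0.05972j S between n3,n0
  Y(C2) = 0.000+0.02276j S between n3,n1
  I1: injects 0.00116 A into n3 (from n1)
  Y(R3) = 0.1342+0.000j S between n2,n0
  I2: injects 0.00824 A into n1 (from n4)
  Y(C3) = 0.000+0.002798j S between n3,n2
  Y(L1) = 0.000-0.01256j S between n1,n3
  Y(C4) = 0.000+0.5676j S between n0,n4
  Y(R4) = 0.0004505+0.000j S between n3,n2
  Y(C5) = 0.000+1.993j S between n3,n2
  Y(R5) = 0.03610+0.000j S between n3,n1
  V1: constraint V(n1)−V(n0) = 4.14
  V2: constraint V(n1)−V(n4) = 22.5
Assemble and solve the 6×6 MNA system:
  V(n1)=4.140+0.000j  V(n2)=-4.273+1.271j  V(n3)=-4.187+1.558j  V(n4)=-18.36+0.000j
  i(V1)=0.4989+10.50j  i(V2)=-0.9760-10.53j

-4.187+1.558j V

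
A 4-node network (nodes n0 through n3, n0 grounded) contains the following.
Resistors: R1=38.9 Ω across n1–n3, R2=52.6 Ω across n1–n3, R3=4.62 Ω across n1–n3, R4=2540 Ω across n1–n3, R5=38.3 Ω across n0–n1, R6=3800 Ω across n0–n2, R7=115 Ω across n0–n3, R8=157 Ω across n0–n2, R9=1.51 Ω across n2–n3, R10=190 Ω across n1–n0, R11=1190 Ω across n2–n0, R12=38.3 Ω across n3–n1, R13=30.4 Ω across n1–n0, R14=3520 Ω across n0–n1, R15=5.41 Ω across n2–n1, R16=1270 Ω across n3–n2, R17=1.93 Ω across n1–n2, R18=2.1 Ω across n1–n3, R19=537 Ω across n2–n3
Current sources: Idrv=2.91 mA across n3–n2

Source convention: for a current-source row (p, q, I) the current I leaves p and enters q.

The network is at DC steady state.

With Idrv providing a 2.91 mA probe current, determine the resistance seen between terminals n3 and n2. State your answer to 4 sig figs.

Element admittances at DC:
  Y(R1) = 0.02571 S between n1,n3
  Y(R2) = 0.01901 S between n1,n3
  Y(R3) = 0.2165 S between n1,n3
  Y(R4) = 0.0003937 S between n1,n3
  Y(R5) = 0.02611 S between n0,n1
  Y(R6) = 0.0002632 S between n0,n2
  Y(R7) = 0.008696 S between n0,n3
  Y(R8) = 0.006369 S between n0,n2
  Y(R9) = 0.6623 S between n2,n3
  Y(R10) = 0.005263 S between n1,n0
  Y(R11) = 0.0008403 S between n2,n0
  Y(R12) = 0.02611 S between n3,n1
  Y(R13) = 0.03289 S between n1,n0
  Y(R14) = 0.0002841 S between n0,n1
  Y(R15) = 0.1848 S between n2,n1
  Y(R16) = 0.0007874 S between n3,n2
  Y(R17) = 0.5181 S between n1,n2
  Y(R18) = 0.4762 S between n1,n3
  Y(R19) = 0.001862 S between n2,n3
  Idrv: injects 0.00291 A into n2 (from n3)
Assemble and solve the 3×3 MNA system:
  V(n1)=9.523e-06  V(n2)=0.001474  V(n3)=-0.001338

R_eq = 0.9662 Ω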